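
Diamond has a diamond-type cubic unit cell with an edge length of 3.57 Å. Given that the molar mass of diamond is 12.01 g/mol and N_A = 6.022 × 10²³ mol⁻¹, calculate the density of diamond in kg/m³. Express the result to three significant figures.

A diamond cubic unit cell contains Z = 8 atoms.
Cell volume: a³ = (3.57 Å)³ = (3.570 × 10^-8 cm)³ = 4.550 × 10^-23 cm³.
ρ = Z·M/(N_A·a³) = 8 × 12.01 / (6.022 × 10²³ × 4.550 × 10^-23) = 3.507 g/cm³ = 3510 kg/m³.

3510 kg/m³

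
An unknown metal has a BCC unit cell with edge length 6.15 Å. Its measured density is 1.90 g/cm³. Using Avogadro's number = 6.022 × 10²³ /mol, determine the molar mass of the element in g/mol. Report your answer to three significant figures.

A BCC cell has Z = 2 atoms; a = 6.150 × 10^-8 cm.
M = ρ·N_A·a³/Z = 1.90 × 6.022 × 10²³ × 2.326 × 10^-22 / 2 = 133 g/mol.

133 g/mol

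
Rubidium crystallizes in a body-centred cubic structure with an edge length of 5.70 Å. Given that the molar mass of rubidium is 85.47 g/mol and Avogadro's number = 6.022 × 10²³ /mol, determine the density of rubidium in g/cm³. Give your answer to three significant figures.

A BCC unit cell contains Z = 2 atoms.
Cell volume: a³ = (5.70 Å)³ = (5.700 × 10^-8 cm)³ = 1.852 × 10^-22 cm³.
ρ = Z·M/(N_A·a³) = 2 × 85.47 / (6.022 × 10²³ × 1.852 × 10^-22) = 1.533 g/cm³.

1.53 g/cm³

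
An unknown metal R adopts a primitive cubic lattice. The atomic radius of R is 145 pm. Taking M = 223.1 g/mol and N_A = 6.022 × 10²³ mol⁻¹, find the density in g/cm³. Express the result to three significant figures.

In a simple cubic lattice, atoms touch along the cell edge, so a = 2r, giving a = 290.0 pm = 2.900 × 10^-8 cm.
With Z = 1, ρ = Z·M/(N_A·a³) = 1 × 223.1 / (6.022 × 10²³ × 2.439 × 10^-23) = 15.19 g/cm³.

15.2 g/cm³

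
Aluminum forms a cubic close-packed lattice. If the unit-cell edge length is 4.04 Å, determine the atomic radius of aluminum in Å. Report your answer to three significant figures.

1.43 Å

In an FCC lattice, atoms touch along the face diagonal, so √2·a = 4r.
r = √2·a/4 = 1.4142 × 4.04 / 4 = 1.43 Å.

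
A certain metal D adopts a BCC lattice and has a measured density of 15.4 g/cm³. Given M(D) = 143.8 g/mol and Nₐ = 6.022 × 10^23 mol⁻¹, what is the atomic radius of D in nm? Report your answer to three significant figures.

For a BCC cell (Z = 2), a³ = Z·M/(N_A·ρ) = 2 × 143.8 / (6.022 × 10²³ × 15.40) = 3.101 × 10^-23 cm³, so a = 3.142 × 10^-8 cm = 0.3142 nm.
Atoms touch along the body diagonal, so √3·a = 4r, so r = 0.4330 × a = 0.136 nm.

0.136 nm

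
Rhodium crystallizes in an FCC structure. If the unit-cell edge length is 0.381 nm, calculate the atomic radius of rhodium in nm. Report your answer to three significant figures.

In an FCC lattice, atoms touch along the face diagonal, so √2·a = 4r.
r = √2·a/4 = 1.4142 × 0.381 / 4 = 0.135 nm.

0.135 nm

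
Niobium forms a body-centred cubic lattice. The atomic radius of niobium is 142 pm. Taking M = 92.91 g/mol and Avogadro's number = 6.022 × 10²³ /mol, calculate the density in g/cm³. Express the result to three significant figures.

8.75 g/cm³

In a BCC lattice, atoms touch along the body diagonal, so √3·a = 4r, giving a = 327.9 pm = 3.279 × 10^-8 cm.
With Z = 2, ρ = Z·M/(N_A·a³) = 2 × 92.91 / (6.022 × 10²³ × 3.527 × 10^-23) = 8.750 g/cm³.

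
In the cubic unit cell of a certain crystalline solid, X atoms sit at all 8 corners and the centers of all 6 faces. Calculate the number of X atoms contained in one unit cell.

Corner atoms are shared by 8 cells (1/8 each), face atoms by 2 (1/2 each).
Net atoms = 8 × 1/8 + 6 × 1/2 = 1 + 3 = 4.

4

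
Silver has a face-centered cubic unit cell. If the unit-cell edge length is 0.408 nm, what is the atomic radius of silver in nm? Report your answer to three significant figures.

In an FCC lattice, atoms touch along the face diagonal, so √2·a = 4r.
r = √2·a/4 = 1.4142 × 0.408 / 4 = 0.144 nm.

0.144 nm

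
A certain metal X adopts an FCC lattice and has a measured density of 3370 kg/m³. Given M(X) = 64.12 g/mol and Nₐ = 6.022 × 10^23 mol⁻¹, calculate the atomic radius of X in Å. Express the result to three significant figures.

1.77 Å

For an FCC cell (Z = 4), a³ = Z·M/(N_A·ρ) = 4 × 64.12 / (6.022 × 10²³ × 3.370) = 1.264 × 10^-22 cm³, so a = 5.018 × 10^-8 cm = 5.018 Å.
Atoms touch along the face diagonal, so √2·a = 4r, so r = 0.3536 × a = 1.77 Å.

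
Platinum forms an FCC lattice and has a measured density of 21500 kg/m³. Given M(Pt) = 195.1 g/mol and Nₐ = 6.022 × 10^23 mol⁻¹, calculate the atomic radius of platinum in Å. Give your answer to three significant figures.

1.39 Å

For an FCC cell (Z = 4), a³ = Z·M/(N_A·ρ) = 4 × 195.1 / (6.022 × 10²³ × 21.50) = 6.028 × 10^-23 cm³, so a = 3.921 × 10^-8 cm = 3.921 Å.
Atoms touch along the face diagonal, so √2·a = 4r, so r = 0.3536 × a = 1.39 Å.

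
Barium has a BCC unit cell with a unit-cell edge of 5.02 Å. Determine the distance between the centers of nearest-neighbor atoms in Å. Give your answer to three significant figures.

In a BCC structure, atoms touch along the body diagonal, so √3·a = 4r; the nearest-neighbor distance equals 2r = 0.8660·a.
d = 0.8660 × 5.02 = 4.35 Å.

4.35 Å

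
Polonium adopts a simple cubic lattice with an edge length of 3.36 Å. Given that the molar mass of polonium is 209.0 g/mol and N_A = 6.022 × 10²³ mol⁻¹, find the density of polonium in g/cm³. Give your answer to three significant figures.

A simple cubic unit cell contains Z = 1 atom.
Cell volume: a³ = (3.36 Å)³ = (3.360 × 10^-8 cm)³ = 3.793 × 10^-23 cm³.
ρ = Z·M/(N_A·a³) = 1 × 209.0 / (6.022 × 10²³ × 3.793 × 10^-23) = 9.149 g/cm³.

9.15 g/cm³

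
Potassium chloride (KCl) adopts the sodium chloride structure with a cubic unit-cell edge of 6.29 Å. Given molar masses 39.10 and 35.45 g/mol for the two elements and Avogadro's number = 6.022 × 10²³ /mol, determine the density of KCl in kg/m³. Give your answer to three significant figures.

The sodium chloride structure contains Z = 4 formula units per cell; M(KCl) = 39.10 + 35.45 = 74.55 g/mol.
a³ = (6.290 × 10^-8 cm)³ = 2.489 × 10^-22 cm³.
ρ = 4 × 74.55 / (6.022 × 10²³ × 2.489 × 10^-22) = 1.990 g/cm³ = 1990 kg/m³.

1990 kg/m³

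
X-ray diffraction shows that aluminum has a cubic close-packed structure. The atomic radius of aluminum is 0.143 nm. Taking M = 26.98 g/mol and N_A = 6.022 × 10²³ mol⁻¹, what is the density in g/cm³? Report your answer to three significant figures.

In an FCC lattice, atoms touch along the face diagonal, so √2·a = 4r, giving a = 0.4045 nm = 4.045 × 10^-8 cm.
With Z = 4, ρ = Z·M/(N_A·a³) = 4 × 26.98 / (6.022 × 10²³ × 6.617 × 10^-23) = 2.708 g/cm³.

2.71 g/cm³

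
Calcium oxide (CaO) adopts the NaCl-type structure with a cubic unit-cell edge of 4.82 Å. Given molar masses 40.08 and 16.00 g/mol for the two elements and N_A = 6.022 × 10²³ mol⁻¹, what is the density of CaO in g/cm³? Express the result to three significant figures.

3.33 g/cm³

The NaCl-type structure contains Z = 4 formula units per cell; M(CaO) = 40.08 + 16.00 = 56.08 g/mol.
a³ = (4.820 × 10^-8 cm)³ = 1.120 × 10^-22 cm³.
ρ = 4 × 56.08 / (6.022 × 10²³ × 1.120 × 10^-22) = 3.326 g/cm³.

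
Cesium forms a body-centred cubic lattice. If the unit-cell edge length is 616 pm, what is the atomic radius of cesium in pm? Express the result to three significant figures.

In a BCC lattice, atoms touch along the body diagonal, so √3·a = 4r.
r = √3·a/4 = 1.7321 × 616 / 4 = 267 pm.

267 pm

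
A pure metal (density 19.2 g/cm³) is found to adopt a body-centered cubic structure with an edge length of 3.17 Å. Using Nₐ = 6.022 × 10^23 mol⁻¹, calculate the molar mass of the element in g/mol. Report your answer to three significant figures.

184 g/mol

A BCC cell has Z = 2 atoms; a = 3.170 × 10^-8 cm.
M = ρ·N_A·a³/Z = 19.2 × 6.022 × 10²³ × 3.186 × 10^-23 / 2 = 184 g/mol.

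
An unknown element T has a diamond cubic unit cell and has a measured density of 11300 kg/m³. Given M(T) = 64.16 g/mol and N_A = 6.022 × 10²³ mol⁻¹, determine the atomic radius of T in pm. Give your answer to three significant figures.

For a diamond cubic cell (Z = 8), a³ = Z·M/(N_A·ρ) = 8 × 64.16 / (6.022 × 10²³ × 11.30) = 7.543 × 10^-23 cm³, so a = 4.225 × 10^-8 cm = 422.5 pm.
Nearest neighbors lie along the body diagonal with √3·a = 8r, so r = 0.2165 × a = 91.5 pm.

91.5 pm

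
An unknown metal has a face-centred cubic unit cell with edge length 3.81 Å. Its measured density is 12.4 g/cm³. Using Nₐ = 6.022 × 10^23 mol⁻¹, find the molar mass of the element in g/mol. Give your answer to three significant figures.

An FCC cell has Z = 4 atoms; a = 3.810 × 10^-8 cm.
M = ρ·N_A·a³/Z = 12.4 × 6.022 × 10²³ × 5.531 × 10^-23 / 4 = 103 g/mol.

103 g/mol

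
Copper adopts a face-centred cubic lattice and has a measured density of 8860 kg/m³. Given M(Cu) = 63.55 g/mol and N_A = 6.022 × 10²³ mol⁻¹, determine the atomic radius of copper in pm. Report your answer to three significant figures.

128 pm

For an FCC cell (Z = 4), a³ = Z·M/(N_A·ρ) = 4 × 63.55 / (6.022 × 10²³ × 8.860) = 4.764 × 10^-23 cm³, so a = 3.625 × 10^-8 cm = 362.5 pm.
Atoms touch along the face diagonal, so √2·a = 4r, so r = 0.3536 × a = 128 pm.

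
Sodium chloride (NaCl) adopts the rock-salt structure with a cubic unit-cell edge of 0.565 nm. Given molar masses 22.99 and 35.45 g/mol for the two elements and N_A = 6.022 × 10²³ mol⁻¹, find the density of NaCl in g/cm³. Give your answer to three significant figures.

2.15 g/cm³

The rock-salt structure contains Z = 4 formula units per cell; M(NaCl) = 22.99 + 35.45 = 58.44 g/mol.
a³ = (5.650 × 10^-8 cm)³ = 1.804 × 10^-22 cm³.
ρ = 4 × 58.44 / (6.022 × 10²³ × 1.804 × 10^-22) = 2.152 g/cm³.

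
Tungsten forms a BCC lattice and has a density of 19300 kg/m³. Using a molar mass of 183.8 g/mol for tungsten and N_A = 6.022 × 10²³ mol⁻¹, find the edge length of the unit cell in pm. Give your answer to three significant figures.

316 pm

With Z = 2 atoms per BCC cell, a³ = Z·M/(N_A·ρ) = 2 × 183.8 / (6.022 × 10²³ × 19.30 g/cm³) = 3.163 × 10^-23 cm³.
a = (3.163 × 10^-23)^(1/3) = 3.162 × 10^-8 cm = 316 pm.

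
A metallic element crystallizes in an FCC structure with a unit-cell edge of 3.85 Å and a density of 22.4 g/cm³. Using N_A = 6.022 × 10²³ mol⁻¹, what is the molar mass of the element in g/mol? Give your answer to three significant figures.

192 g/mol

An FCC cell has Z = 4 atoms; a = 3.850 × 10^-8 cm.
M = ρ·N_A·a³/Z = 22.4 × 6.022 × 10²³ × 5.707 × 10^-23 / 4 = 192 g/mol.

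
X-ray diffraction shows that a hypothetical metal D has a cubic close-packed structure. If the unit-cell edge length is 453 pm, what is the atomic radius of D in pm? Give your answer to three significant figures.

160 pm

In an FCC lattice, atoms touch along the face diagonal, so √2·a = 4r.
r = √2·a/4 = 1.4142 × 453 / 4 = 160 pm.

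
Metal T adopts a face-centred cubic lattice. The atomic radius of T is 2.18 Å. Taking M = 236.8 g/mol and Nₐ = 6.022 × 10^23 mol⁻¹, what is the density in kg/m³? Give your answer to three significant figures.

6710 kg/m³

In an FCC lattice, atoms touch along the face diagonal, so √2·a = 4r, giving a = 6.166 Å = 6.166 × 10^-8 cm.
With Z = 4, ρ = Z·M/(N_A·a³) = 4 × 236.8 / (6.022 × 10²³ × 2.344 × 10^-22) = 6.710 g/cm³ = 6710 kg/m³.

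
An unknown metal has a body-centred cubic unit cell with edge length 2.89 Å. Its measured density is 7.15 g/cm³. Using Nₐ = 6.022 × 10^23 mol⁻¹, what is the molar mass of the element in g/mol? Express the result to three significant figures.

A BCC cell has Z = 2 atoms; a = 2.890 × 10^-8 cm.
M = ρ·N_A·a³/Z = 7.15 × 6.022 × 10²³ × 2.414 × 10^-23 / 2 = 52.0 g/mol.

52.0 g/mol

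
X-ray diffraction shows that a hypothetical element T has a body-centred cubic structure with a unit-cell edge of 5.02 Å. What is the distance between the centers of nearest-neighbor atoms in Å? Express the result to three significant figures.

In a BCC structure, atoms touch along the body diagonal, so √3·a = 4r; the nearest-neighbor distance equals 2r = 0.8660·a.
d = 0.8660 × 5.02 = 4.35 Å.

4.35 Å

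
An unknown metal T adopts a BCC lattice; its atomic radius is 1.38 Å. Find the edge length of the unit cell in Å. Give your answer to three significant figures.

3.19 Å

In a BCC lattice, atoms touch along the body diagonal, so √3·a = 4r.
a = 4r/√3 = 4 × 1.38 / 1.7321 = 3.19 Å.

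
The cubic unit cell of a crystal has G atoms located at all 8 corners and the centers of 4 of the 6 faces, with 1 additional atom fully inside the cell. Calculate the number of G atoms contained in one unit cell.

4

Corner atoms are shared by 8 cells (1/8 each), face atoms by 2 (1/2 each), interior atoms are unshared.
Net atoms = 8 × 1/8 + 4 × 1/2 + 1 = 1 + 2 + 1 = 4.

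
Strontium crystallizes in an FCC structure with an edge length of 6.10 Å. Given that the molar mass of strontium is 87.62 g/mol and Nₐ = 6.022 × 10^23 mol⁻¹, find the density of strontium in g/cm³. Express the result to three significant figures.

2.56 g/cm³

An FCC unit cell contains Z = 4 atoms.
Cell volume: a³ = (6.10 Å)³ = (6.100 × 10^-8 cm)³ = 2.270 × 10^-22 cm³.
ρ = Z·M/(N_A·a³) = 4 × 87.62 / (6.022 × 10²³ × 2.270 × 10^-22) = 2.564 g/cm³.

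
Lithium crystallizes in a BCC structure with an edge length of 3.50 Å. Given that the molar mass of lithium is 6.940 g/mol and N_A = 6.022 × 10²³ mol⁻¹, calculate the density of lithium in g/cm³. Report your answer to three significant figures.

0.538 g/cm³

A BCC unit cell contains Z = 2 atoms.
Cell volume: a³ = (3.50 Å)³ = (3.500 × 10^-8 cm)³ = 4.288 × 10^-23 cm³.
ρ = Z·M/(N_A·a³) = 2 × 6.940 / (6.022 × 10²³ × 4.288 × 10^-23) = 0.5376 g/cm³.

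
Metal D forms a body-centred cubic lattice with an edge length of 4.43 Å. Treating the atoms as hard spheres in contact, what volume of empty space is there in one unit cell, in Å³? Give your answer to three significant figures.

27.8 Å³

In a BCC lattice atoms touch along the body diagonal, so √3·a = 4r, so r = 0.4330a = 1.918 Å.
V_cell = a³ = 86.94 Å³; V_atoms = 2 × (4/3)πr³ = 59.13 Å³.
Empty space = 86.94 − 59.13 = 27.8 Å³.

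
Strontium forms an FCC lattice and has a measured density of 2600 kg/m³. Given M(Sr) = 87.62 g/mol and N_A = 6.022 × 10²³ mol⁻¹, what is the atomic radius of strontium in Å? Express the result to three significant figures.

2.15 Å

For an FCC cell (Z = 4), a³ = Z·M/(N_A·ρ) = 4 × 87.62 / (6.022 × 10²³ × 2.600) = 2.238 × 10^-22 cm³, so a = 6.072 × 10^-8 cm = 6.072 Å.
Atoms touch along the face diagonal, so √2·a = 4r, so r = 0.3536 × a = 2.15 Å.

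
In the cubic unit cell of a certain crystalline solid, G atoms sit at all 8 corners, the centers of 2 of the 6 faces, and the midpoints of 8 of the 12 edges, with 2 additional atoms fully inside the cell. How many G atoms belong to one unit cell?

6

Corner atoms are shared by 8 cells (1/8 each), face atoms by 2 (1/2 each), edge atoms by 4 (1/4 each), interior atoms are unshared.
Net atoms = 8 × 1/8 + 2 × 1/2 + 8 × 1/4 + 2 = 1 + 1 + 2 + 2 = 6.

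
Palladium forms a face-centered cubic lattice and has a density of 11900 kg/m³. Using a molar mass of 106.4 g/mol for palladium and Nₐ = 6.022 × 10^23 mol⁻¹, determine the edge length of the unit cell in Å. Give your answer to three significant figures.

With Z = 4 atoms per FCC cell, a³ = Z·M/(N_A·ρ) = 4 × 106.4 / (6.022 × 10²³ × 11.90 g/cm³) = 5.939 × 10^-23 cm³.
a = (5.939 × 10^-23)^(1/3) = 3.902 × 10^-8 cm = 3.90 Å.

3.90 Å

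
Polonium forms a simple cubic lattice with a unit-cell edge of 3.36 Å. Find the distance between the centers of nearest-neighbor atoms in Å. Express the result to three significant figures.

3.36 Å

In a simple cubic structure, atoms touch along the cell edge, so a = 2r; the nearest-neighbor distance equals 2r = 1.000·a.
d = 1.000 × 3.36 = 3.36 Å.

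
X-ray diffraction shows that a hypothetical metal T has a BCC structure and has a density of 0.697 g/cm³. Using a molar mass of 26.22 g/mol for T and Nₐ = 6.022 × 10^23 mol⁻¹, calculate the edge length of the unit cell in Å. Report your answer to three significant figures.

With Z = 2 atoms per BCC cell, a³ = Z·M/(N_A·ρ) = 2 × 26.22 / (6.022 × 10²³ × 0.6970 g/cm³) = 1.249 × 10^-22 cm³.
a = (1.249 × 10^-22)^(1/3) = 4.999 × 10^-8 cm = 5.00 Å.

5.00 Å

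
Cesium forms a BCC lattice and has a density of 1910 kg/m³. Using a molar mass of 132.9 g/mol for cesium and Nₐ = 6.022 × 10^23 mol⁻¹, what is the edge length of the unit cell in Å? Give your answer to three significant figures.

6.14 Å

With Z = 2 atoms per BCC cell, a³ = Z·M/(N_A·ρ) = 2 × 132.9 / (6.022 × 10²³ × 1.910 g/cm³) = 2.311 × 10^-22 cm³.
a = (2.311 × 10^-22)^(1/3) = 6.137 × 10^-8 cm = 6.14 Å.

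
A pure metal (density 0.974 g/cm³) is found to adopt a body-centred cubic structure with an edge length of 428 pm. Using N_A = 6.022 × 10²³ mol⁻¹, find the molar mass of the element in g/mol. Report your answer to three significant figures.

23.0 g/mol

A BCC cell has Z = 2 atoms; a = 4.280 × 10^-8 cm.
M = ρ·N_A·a³/Z = 0.974 × 6.022 × 10²³ × 7.840 × 10^-23 / 2 = 23.0 g/mol.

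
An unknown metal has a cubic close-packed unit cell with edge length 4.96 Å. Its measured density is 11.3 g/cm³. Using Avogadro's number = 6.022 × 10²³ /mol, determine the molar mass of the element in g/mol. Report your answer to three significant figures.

208 g/mol

An FCC cell has Z = 4 atoms; a = 4.960 × 10^-8 cm.
M = ρ·N_A·a³/Z = 11.3 × 6.022 × 10²³ × 1.220 × 10^-22 / 4 = 208 g/mol.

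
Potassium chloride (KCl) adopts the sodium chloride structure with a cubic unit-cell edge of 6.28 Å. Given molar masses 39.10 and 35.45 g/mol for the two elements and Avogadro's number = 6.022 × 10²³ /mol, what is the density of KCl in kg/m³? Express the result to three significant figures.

The sodium chloride structure contains Z = 4 formula units per cell; M(KCl) = 39.10 + 35.45 = 74.55 g/mol.
a³ = (6.280 × 10^-8 cm)³ = 2.477 × 10^-22 cm³.
ρ = 4 × 74.55 / (6.022 × 10²³ × 2.477 × 10^-22) = 1.999 g/cm³ = 2000 kg/m³.

2000 kg/m³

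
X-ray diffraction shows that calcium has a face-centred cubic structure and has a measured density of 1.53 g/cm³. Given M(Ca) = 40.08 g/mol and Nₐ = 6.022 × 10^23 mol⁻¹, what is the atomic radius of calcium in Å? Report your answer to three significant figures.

For an FCC cell (Z = 4), a³ = Z·M/(N_A·ρ) = 4 × 40.08 / (6.022 × 10²³ × 1.530) = 1.740 × 10^-22 cm³, so a = 5.583 × 10^-8 cm = 5.583 Å.
Atoms touch along the face diagonal, so √2·a = 4r, so r = 0.3536 × a = 1.97 Å.

1.97 Å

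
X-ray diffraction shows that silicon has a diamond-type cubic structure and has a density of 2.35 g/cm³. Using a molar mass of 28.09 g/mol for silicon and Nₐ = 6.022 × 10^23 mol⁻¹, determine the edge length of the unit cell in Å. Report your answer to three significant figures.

With Z = 8 atoms per diamond cubic cell, a³ = Z·M/(N_A·ρ) = 8 × 28.09 / (6.022 × 10²³ × 2.350 g/cm³) = 1.588 × 10^-22 cm³.
a = (1.588 × 10^-22)^(1/3) = 5.415 × 10^-8 cm = 5.42 Å.

5.42 Å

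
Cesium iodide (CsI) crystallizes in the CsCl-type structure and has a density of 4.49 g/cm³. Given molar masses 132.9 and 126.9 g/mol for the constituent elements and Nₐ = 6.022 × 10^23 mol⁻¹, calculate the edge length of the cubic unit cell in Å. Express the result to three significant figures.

M(CsI) = 259.8 g/mol; Z = 1 formula unit per cell.
a³ = Z·M/(N_A·ρ) = 1 × 259.8 / (6.022 × 10²³ × 4.49) = 9.608 × 10^-23 cm³, so a = 4.580 × 10^-8 cm = 4.58 Å.

4.58 Å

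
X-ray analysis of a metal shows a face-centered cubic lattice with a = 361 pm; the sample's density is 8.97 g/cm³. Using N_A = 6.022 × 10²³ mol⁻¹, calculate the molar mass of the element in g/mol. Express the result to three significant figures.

63.5 g/mol

An FCC cell has Z = 4 atoms; a = 3.610 × 10^-8 cm.
M = ρ·N_A·a³/Z = 8.97 × 6.022 × 10²³ × 4.705 × 10^-23 / 4 = 63.5 g/mol.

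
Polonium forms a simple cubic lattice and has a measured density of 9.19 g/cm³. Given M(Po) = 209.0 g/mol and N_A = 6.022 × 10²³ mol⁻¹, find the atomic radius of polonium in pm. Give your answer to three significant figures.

168 pm

For a simple cubic cell (Z = 1), a³ = Z·M/(N_A·ρ) = 1 × 209.0 / (6.022 × 10²³ × 9.190) = 3.777 × 10^-23 cm³, so a = 3.355 × 10^-8 cm = 335.5 pm.
Atoms touch along the cell edge, so a = 2r, so r = 0.5000 × a = 168 pm.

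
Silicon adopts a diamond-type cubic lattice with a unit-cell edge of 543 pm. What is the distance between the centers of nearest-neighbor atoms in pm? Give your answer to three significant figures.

235 pm

In a diamond cubic structure, nearest neighbors lie along the body diagonal with √3·a = 8r; the nearest-neighbor distance equals 2r = 0.4330·a.
d = 0.4330 × 543 = 235 pm.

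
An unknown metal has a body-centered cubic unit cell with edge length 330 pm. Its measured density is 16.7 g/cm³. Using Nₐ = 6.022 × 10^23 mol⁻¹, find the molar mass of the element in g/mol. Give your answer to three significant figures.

A BCC cell has Z = 2 atoms; a = 3.300 × 10^-8 cm.
M = ρ·N_A·a³/Z = 16.7 × 6.022 × 10²³ × 3.594 × 10^-23 / 2 = 181 g/mol.

181 g/mol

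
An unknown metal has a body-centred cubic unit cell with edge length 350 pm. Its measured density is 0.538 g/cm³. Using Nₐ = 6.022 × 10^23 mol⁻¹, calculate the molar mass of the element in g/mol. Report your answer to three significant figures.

6.95 g/mol

A BCC cell has Z = 2 atoms; a = 3.500 × 10^-8 cm.
M = ρ·N_A·a³/Z = 0.538 × 6.022 × 10²³ × 4.288 × 10^-23 / 2 = 6.95 g/mol.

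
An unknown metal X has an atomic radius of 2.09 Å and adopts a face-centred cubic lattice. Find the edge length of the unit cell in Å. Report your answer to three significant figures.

In an FCC lattice, atoms touch along the face diagonal, so √2·a = 4r.
a = 4r/√2 = 4 × 2.09 / 1.4142 = 5.91 Å.

5.91 Å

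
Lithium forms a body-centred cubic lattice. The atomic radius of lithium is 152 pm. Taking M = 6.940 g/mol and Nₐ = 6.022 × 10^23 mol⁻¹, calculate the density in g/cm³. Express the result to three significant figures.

In a BCC lattice, atoms touch along the body diagonal, so √3·a = 4r, giving a = 351.0 pm = 3.510 × 10^-8 cm.
With Z = 2, ρ = Z·M/(N_A·a³) = 2 × 6.940 / (6.022 × 10²³ × 4.325 × 10^-23) = 0.5329 g/cm³.

0.533 g/cm³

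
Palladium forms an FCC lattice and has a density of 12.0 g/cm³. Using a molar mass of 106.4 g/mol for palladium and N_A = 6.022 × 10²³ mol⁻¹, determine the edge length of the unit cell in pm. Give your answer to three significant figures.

389 pm

With Z = 4 atoms per FCC cell, a³ = Z·M/(N_A·ρ) = 4 × 106.4 / (6.022 × 10²³ × 12.00 g/cm³) = 5.890 × 10^-23 cm³.
a = (5.890 × 10^-23)^(1/3) = 3.891 × 10^-8 cm = 389 pm.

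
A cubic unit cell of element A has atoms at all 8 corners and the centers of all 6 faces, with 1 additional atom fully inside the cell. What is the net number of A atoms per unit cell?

5

Corner atoms are shared by 8 cells (1/8 each), face atoms by 2 (1/2 each), interior atoms are unshared.
Net atoms = 8 × 1/8 + 6 × 1/2 + 1 = 1 + 3 + 1 = 5.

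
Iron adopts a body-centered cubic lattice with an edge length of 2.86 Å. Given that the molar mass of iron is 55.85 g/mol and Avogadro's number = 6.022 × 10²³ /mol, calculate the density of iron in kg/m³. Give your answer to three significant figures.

A BCC unit cell contains Z = 2 atoms.
Cell volume: a³ = (2.86 Å)³ = (2.860 × 10^-8 cm)³ = 2.339 × 10^-23 cm³.
ρ = Z·M/(N_A·a³) = 2 × 55.85 / (6.022 × 10²³ × 2.339 × 10^-23) = 7.929 g/cm³ = 7930 kg/m³.

7930 kg/m³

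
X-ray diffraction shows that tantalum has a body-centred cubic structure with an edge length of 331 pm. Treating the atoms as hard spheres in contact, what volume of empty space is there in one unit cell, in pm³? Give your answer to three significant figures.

In a BCC lattice atoms touch along the body diagonal, so √3·a = 4r, so r = 0.4330a = 143.3 pm.
V_cell = a³ = 3.626 × 10^7 pm³; V_atoms = 2 × (4/3)πr³ = 2.467 × 10^7 pm³.
Empty space = 3.626 × 10^7 − 2.467 × 10^7 = 1.16 × 10^7 pm³.

1.16 × 10^7 pm³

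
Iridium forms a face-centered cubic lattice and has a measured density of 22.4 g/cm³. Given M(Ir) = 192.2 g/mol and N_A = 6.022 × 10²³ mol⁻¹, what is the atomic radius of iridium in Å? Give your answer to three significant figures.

1.36 Å

For an FCC cell (Z = 4), a³ = Z·M/(N_A·ρ) = 4 × 192.2 / (6.022 × 10²³ × 22.40) = 5.699 × 10^-23 cm³, so a = 3.848 × 10^-8 cm = 3.848 Å.
Atoms touch along the face diagonal, so √2·a = 4r, so r = 0.3536 × a = 1.36 Å.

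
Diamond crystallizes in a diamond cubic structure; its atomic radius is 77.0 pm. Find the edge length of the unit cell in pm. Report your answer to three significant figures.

In a diamond cubic lattice, nearest neighbors lie along the body diagonal with √3·a = 8r.
a = 8r/√3 = 8 × 77.0 / 1.7321 = 356 pm.

356 pm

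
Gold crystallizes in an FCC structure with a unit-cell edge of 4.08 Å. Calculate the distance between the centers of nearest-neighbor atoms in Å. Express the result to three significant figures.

In an FCC structure, atoms touch along the face diagonal, so √2·a = 4r; the nearest-neighbor distance equals 2r = 0.7071·a.
d = 0.7071 × 4.08 = 2.88 Å.

2.88 Å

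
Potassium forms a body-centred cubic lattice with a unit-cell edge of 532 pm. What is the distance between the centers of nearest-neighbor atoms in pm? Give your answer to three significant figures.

461 pm

In a BCC structure, atoms touch along the body diagonal, so √3·a = 4r; the nearest-neighbor distance equals 2r = 0.8660·a.
d = 0.8660 × 532 = 461 pm.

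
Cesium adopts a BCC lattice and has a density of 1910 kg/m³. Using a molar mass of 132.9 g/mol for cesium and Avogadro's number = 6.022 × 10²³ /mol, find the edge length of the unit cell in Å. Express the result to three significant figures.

6.14 Å

With Z = 2 atoms per BCC cell, a³ = Z·M/(N_A·ρ) = 2 × 132.9 / (6.022 × 10²³ × 1.910 g/cm³) = 2.311 × 10^-22 cm³.
a = (2.311 × 10^-22)^(1/3) = 6.137 × 10^-8 cm = 6.14 Å.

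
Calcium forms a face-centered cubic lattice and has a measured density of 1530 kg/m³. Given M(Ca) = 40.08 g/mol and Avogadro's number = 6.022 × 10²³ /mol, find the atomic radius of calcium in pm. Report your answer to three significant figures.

197 pm

For an FCC cell (Z = 4), a³ = Z·M/(N_A·ρ) = 4 × 40.08 / (6.022 × 10²³ × 1.530) = 1.740 × 10^-22 cm³, so a = 5.583 × 10^-8 cm = 558.3 pm.
Atoms touch along the face diagonal, so √2·a = 4r, so r = 0.3536 × a = 197 pm.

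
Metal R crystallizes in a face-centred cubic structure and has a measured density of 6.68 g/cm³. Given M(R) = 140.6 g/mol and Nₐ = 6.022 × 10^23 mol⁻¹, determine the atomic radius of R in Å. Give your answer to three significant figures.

For an FCC cell (Z = 4), a³ = Z·M/(N_A·ρ) = 4 × 140.6 / (6.022 × 10²³ × 6.680) = 1.398 × 10^-22 cm³, so a = 5.190 × 10^-8 cm = 5.190 Å.
Atoms touch along the face diagonal, so √2·a = 4r, so r = 0.3536 × a = 1.83 Å.

1.83 Å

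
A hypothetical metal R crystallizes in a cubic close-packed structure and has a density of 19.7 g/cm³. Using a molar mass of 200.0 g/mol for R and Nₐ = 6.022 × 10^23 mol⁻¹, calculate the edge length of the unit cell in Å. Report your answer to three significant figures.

4.07 Å

With Z = 4 atoms per FCC cell, a³ = Z·M/(N_A·ρ) = 4 × 200.0 / (6.022 × 10²³ × 19.70 g/cm³) = 6.743 × 10^-23 cm³.
a = (6.743 × 10^-23)^(1/3) = 4.070 × 10^-8 cm = 4.07 Å.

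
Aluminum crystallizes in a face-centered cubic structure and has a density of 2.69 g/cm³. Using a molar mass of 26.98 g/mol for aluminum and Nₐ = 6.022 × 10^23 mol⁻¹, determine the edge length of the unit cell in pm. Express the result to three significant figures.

With Z = 4 atoms per FCC cell, a³ = Z·M/(N_A·ρ) = 4 × 26.98 / (6.022 × 10²³ × 2.690 g/cm³) = 6.662 × 10^-23 cm³.
a = (6.662 × 10^-23)^(1/3) = 4.054 × 10^-8 cm = 405 pm.

405 pm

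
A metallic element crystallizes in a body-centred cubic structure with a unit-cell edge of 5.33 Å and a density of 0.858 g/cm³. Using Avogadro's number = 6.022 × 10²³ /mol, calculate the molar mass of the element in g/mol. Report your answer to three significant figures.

A BCC cell has Z = 2 atoms; a = 5.330 × 10^-8 cm.
M = ρ·N_A·a³/Z = 0.858 × 6.022 × 10²³ × 1.514 × 10^-22 / 2 = 39.1 g/mol.

39.1 g/mol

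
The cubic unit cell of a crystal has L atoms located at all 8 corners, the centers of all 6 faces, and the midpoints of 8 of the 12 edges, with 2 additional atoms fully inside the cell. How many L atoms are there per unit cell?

Corner atoms are shared by 8 cells (1/8 each), face atoms by 2 (1/2 each), edge atoms by 4 (1/4 each), interior atoms are unshared.
Net atoms = 8 × 1/8 + 6 × 1/2 + 8 × 1/4 + 2 = 1 + 3 + 2 + 2 = 8.

8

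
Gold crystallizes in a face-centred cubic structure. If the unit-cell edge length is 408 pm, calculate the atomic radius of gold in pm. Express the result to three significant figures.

144 pm

In an FCC lattice, atoms touch along the face diagonal, so √2·a = 4r.
r = √2·a/4 = 1.4142 × 408 / 4 = 144 pm.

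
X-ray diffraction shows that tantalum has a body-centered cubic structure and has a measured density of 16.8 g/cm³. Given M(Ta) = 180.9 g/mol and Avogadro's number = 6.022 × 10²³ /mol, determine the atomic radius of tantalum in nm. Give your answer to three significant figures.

For a BCC cell (Z = 2), a³ = Z·M/(N_A·ρ) = 2 × 180.9 / (6.022 × 10²³ × 16.80) = 3.576 × 10^-23 cm³, so a = 3.295 × 10^-8 cm = 0.3295 nm.
Atoms touch along the body diagonal, so √3·a = 4r, so r = 0.4330 × a = 0.143 nm.

0.143 nm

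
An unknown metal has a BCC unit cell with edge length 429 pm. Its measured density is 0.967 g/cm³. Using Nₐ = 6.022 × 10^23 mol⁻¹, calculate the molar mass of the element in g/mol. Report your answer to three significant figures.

A BCC cell has Z = 2 atoms; a = 4.290 × 10^-8 cm.
M = ρ·N_A·a³/Z = 0.967 × 6.022 × 10²³ × 7.895 × 10^-23 / 2 = 23.0 g/mol.

23.0 g/mol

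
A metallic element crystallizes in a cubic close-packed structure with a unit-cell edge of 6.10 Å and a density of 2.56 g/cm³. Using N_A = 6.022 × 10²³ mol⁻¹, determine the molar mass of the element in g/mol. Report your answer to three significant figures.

An FCC cell has Z = 4 atoms; a = 6.100 × 10^-8 cm.
M = ρ·N_A·a³/Z = 2.56 × 6.022 × 10²³ × 2.270 × 10^-22 / 4 = 87.5 g/mol.

87.5 g/mol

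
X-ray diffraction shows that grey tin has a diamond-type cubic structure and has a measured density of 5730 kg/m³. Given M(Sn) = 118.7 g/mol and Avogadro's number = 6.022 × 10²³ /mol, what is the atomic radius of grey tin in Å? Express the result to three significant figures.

For a diamond cubic cell (Z = 8), a³ = Z·M/(N_A·ρ) = 8 × 118.7 / (6.022 × 10²³ × 5.730) = 2.752 × 10^-22 cm³, so a = 6.505 × 10^-8 cm = 6.505 Å.
Nearest neighbors lie along the body diagonal with √3·a = 8r, so r = 0.2165 × a = 1.41 Å.

1.41 Å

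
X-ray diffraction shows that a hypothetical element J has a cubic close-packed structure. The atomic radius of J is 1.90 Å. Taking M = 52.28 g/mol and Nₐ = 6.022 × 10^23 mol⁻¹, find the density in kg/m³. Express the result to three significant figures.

In an FCC lattice, atoms touch along the face diagonal, so √2·a = 4r, giving a = 5.374 Å = 5.374 × 10^-8 cm.
With Z = 4, ρ = Z·M/(N_A·a³) = 4 × 52.28 / (6.022 × 10²³ × 1.552 × 10^-22) = 2.237 g/cm³ = 2240 kg/m³.

2240 kg/m³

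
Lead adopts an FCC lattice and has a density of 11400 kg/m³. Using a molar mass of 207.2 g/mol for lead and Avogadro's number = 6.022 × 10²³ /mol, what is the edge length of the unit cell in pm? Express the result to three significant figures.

With Z = 4 atoms per FCC cell, a³ = Z·M/(N_A·ρ) = 4 × 207.2 / (6.022 × 10²³ × 11.40 g/cm³) = 1.207 × 10^-22 cm³.
a = (1.207 × 10^-22)^(1/3) = 4.942 × 10^-8 cm = 494 pm.

494 pm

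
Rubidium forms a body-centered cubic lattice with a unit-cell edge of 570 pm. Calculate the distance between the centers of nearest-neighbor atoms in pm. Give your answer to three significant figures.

494 pm

In a BCC structure, atoms touch along the body diagonal, so √3·a = 4r; the nearest-neighbor distance equals 2r = 0.8660·a.
d = 0.8660 × 570 = 494 pm.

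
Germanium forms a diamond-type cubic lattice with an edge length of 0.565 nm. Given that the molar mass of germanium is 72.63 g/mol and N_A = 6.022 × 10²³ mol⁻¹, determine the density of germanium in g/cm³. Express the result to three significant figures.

A diamond cubic unit cell contains Z = 8 atoms.
Cell volume: a³ = (0.565 nm)³ = (5.650 × 10^-8 cm)³ = 1.804 × 10^-22 cm³.
ρ = Z·M/(N_A·a³) = 8 × 72.63 / (6.022 × 10²³ × 1.804 × 10^-22) = 5.350 g/cm³.

5.35 g/cm³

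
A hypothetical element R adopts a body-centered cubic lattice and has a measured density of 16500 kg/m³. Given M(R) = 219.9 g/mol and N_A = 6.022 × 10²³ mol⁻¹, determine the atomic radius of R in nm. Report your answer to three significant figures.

For a BCC cell (Z = 2), a³ = Z·M/(N_A·ρ) = 2 × 219.9 / (6.022 × 10²³ × 16.50) = 4.426 × 10^-23 cm³, so a = 3.537 × 10^-8 cm = 0.3537 nm.
Atoms touch along the body diagonal, so √3·a = 4r, so r = 0.4330 × a = 0.153 nm.

0.153 nm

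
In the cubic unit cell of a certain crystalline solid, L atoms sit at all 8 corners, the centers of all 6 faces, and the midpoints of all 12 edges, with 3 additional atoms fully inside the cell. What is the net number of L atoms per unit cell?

Corner atoms are shared by 8 cells (1/8 each), face atoms by 2 (1/2 each), edge atoms by 4 (1/4 each), interior atoms are unshared.
Net atoms = 8 × 1/8 + 6 × 1/2 + 12 × 1/4 + 3 = 1 + 3 + 3 + 3 = 10.

10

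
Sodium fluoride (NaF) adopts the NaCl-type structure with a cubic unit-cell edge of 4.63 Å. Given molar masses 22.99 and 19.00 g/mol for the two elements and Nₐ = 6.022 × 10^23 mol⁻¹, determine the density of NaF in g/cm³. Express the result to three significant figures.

2.81 g/cm³

The NaCl-type structure contains Z = 4 formula units per cell; M(NaF) = 22.99 + 19.00 = 41.99 g/mol.
a³ = (4.630 × 10^-8 cm)³ = 9.925 × 10^-23 cm³.
ρ = 4 × 41.99 / (6.022 × 10²³ × 9.925 × 10^-23) = 2.810 g/cm³.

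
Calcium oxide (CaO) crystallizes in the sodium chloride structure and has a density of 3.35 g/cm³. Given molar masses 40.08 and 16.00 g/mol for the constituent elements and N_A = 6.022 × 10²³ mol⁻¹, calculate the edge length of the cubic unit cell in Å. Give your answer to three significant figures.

4.81 Å

M(CaO) = 56.08 g/mol; Z = 4 formula units per cell.
a³ = Z·M/(N_A·ρ) = 4 × 56.08 / (6.022 × 10²³ × 3.35) = 1.112 × 10^-22 cm³, so a = 4.809 × 10^-8 cm = 4.81 Å.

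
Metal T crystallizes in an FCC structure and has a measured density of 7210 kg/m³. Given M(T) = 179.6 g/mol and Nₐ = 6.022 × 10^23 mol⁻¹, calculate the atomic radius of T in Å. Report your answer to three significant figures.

1.94 Å

For an FCC cell (Z = 4), a³ = Z·M/(N_A·ρ) = 4 × 179.6 / (6.022 × 10²³ × 7.210) = 1.655 × 10^-22 cm³, so a = 5.490 × 10^-8 cm = 5.490 Å.
Atoms touch along the face diagonal, so √2·a = 4r, so r = 0.3536 × a = 1.94 Å.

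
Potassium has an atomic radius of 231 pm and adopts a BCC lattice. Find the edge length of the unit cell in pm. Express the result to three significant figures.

533 pm

In a BCC lattice, atoms touch along the body diagonal, so √3·a = 4r.
a = 4r/√3 = 4 × 231 / 1.7321 = 533 pm.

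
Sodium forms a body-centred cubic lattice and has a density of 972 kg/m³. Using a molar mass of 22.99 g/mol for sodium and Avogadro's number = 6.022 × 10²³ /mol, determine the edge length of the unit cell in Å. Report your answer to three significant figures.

With Z = 2 atoms per BCC cell, a³ = Z·M/(N_A·ρ) = 2 × 22.99 / (6.022 × 10²³ × 0.9720 g/cm³) = 7.855 × 10^-23 cm³.
a = (7.855 × 10^-23)^(1/3) = 4.283 × 10^-8 cm = 4.28 Å.

4.28 Å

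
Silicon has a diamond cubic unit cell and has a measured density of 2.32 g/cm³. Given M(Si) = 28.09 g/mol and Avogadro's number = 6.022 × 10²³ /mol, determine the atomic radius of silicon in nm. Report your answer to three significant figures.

0.118 nm

For a diamond cubic cell (Z = 8), a³ = Z·M/(N_A·ρ) = 8 × 28.09 / (6.022 × 10²³ × 2.320) = 1.608 × 10^-22 cm³, so a = 5.438 × 10^-8 cm = 0.5438 nm.
Nearest neighbors lie along the body diagonal with √3·a = 8r, so r = 0.2165 × a = 0.118 nm.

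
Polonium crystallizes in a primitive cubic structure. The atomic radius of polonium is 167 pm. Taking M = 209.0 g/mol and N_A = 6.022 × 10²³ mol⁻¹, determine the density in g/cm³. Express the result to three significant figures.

In a simple cubic lattice, atoms touch along the cell edge, so a = 2r, giving a = 334.0 pm = 3.340 × 10^-8 cm.
With Z = 1, ρ = Z·M/(N_A·a³) = 1 × 209.0 / (6.022 × 10²³ × 3.726 × 10^-23) = 9.315 g/cm³.

9.31 g/cm³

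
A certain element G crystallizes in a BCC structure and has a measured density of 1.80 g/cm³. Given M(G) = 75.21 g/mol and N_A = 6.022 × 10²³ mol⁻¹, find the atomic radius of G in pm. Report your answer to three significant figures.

224 pm

For a BCC cell (Z = 2), a³ = Z·M/(N_A·ρ) = 2 × 75.21 / (6.022 × 10²³ × 1.800) = 1.388 × 10^-22 cm³, so a = 5.177 × 10^-8 cm = 517.7 pm.
Atoms touch along the body diagonal, so √3·a = 4r, so r = 0.4330 × a = 224 pm.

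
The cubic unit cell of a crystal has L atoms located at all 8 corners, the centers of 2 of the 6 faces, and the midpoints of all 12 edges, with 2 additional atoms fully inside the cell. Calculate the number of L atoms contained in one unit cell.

7

Corner atoms are shared by 8 cells (1/8 each), face atoms by 2 (1/2 each), edge atoms by 4 (1/4 each), interior atoms are unshared.
Net atoms = 8 × 1/8 + 2 × 1/2 + 12 × 1/4 + 2 = 1 + 1 + 3 + 2 = 7.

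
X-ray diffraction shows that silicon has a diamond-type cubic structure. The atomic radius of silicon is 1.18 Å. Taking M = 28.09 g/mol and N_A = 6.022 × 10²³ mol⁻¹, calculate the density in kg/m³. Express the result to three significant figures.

2300 kg/m³

In a diamond cubic lattice, nearest neighbors lie along the body diagonal with √3·a = 8r, giving a = 5.450 Å = 5.450 × 10^-8 cm.
With Z = 8, ρ = Z·M/(N_A·a³) = 8 × 28.09 / (6.022 × 10²³ × 1.619 × 10^-22) = 2.305 g/cm³ = 2300 kg/m³.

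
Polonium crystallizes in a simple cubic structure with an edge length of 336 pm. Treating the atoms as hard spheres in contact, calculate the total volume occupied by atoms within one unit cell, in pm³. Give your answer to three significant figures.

In a simple cubic lattice atoms touch along the cell edge, so a = 2r, so r = 0.5000a = 168.0 pm.
V_atoms = Z × (4/3)πr³ = 1 × (4/3)π × (168.0)³ = 1.99 × 10^7 pm³.

1.99 × 10^7 pm³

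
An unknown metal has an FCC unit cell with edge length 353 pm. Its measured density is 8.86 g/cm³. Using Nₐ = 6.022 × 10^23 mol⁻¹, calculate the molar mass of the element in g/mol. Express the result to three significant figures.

An FCC cell has Z = 4 atoms; a = 3.530 × 10^-8 cm.
M = ρ·N_A·a³/Z = 8.86 × 6.022 × 10²³ × 4.399 × 10^-23 / 4 = 58.7 g/mol.

58.7 g/mol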